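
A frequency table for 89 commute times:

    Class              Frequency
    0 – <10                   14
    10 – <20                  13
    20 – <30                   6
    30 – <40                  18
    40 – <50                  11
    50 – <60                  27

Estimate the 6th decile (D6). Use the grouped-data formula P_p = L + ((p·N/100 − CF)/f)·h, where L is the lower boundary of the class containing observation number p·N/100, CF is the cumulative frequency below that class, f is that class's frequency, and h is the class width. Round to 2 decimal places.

42.18

N = 89; target position k = 60/100 · 89 = 53.4.
Cumulative frequencies: 14, 27, 33, 51, 62, 89.
Observation 53.4 falls in the class 40 – <50.
L = 40, CF = 51, f = 11, h = 10.
P60 = 40 + ((53.4 − 51)/11)·10 = 40 + 2.18182 = 42.1818.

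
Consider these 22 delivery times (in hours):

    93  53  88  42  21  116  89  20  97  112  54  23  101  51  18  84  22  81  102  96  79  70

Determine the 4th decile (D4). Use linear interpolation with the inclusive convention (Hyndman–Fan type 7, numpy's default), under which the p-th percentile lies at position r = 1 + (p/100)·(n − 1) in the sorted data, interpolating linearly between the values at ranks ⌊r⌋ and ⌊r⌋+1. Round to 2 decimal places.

60.40

Sorted: 18, 20, 21, 22, 23, 42, 51, 53, 54, 70, 79, 81, 84, 88, 89, 93, 96, 97, 101, 102, 112, 116.
n = 22.
r = 1 + (40/100)·(22 − 1) = 1 + 8.4 = 9.4.
Rank 9 is 54 and rank 10 is 70.
Interpolate: 54 + 0.4·(70 − 54) = 54 + 0.4·16 = 60.4.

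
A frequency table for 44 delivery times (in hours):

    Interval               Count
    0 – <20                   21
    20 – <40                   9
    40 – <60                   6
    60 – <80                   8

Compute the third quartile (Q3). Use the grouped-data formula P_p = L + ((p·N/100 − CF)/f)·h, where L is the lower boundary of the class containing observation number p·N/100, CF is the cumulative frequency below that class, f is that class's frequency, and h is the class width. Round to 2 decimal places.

50.00

N = 44; target position k = 75/100 · 44 = 33.
Cumulative frequencies: 21, 30, 36, 44.
Observation 33 falls in the class 40 – <60.
L = 40, CF = 30, f = 6, h = 20.
P75 = 40 + ((33 − 30)/6)·20 = 40 + 10 = 50.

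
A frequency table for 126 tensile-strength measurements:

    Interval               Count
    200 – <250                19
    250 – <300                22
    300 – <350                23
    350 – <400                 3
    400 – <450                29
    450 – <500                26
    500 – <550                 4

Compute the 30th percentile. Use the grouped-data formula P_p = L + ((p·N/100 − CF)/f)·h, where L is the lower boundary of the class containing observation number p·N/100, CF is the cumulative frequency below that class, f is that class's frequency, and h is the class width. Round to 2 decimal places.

292.73

N = 126; target position k = 30/100 · 126 = 37.8.
Cumulative frequencies: 19, 41, 64, 67, 96, 122, 126.
Observation 37.8 falls in the class 250 – <300.
L = 250, CF = 19, f = 22, h = 50.
P30 = 250 + ((37.8 − 19)/22)·50 = 250 + 42.7273 = 292.727.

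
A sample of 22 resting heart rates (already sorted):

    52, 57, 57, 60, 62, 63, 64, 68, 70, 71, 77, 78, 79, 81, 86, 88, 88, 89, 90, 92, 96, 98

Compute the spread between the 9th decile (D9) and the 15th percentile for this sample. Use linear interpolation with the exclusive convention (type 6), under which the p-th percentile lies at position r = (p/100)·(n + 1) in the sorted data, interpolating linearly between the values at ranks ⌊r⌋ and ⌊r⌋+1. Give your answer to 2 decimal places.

n = 22.
P15: r = 3.45; ranks 3–4 are 57, 60; interpolating gives 58.35.
P90: r = 20.7; ranks 20–21 are 92, 96; interpolating gives 94.8.
Difference: 94.8 − 58.35 = 36.45.

36.45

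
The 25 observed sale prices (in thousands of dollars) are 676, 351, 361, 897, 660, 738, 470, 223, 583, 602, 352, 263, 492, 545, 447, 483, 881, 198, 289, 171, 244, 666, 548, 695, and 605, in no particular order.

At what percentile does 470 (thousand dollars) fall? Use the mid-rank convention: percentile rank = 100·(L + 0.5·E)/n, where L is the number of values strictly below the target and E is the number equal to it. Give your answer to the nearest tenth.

42.0

Sorted: 171, 198, 223, 244, 263, 289, 351, 352, 361, 447, 470, 483, 492, 545, 548, 583, 602, 605, 660, 666, 676, 695, 738, 881, 897.
Count below 470: L = 10; count equal: E = 1; n = 25.
Percentile rank = 100·(10 + 0.5·1)/25 = 100·10.5/25 = 42.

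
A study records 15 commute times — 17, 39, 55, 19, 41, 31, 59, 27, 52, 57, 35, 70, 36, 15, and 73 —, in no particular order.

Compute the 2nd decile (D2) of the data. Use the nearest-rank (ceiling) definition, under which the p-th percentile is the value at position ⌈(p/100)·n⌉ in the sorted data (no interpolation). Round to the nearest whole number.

19

Sorted: 15, 17, 19, 27, 31, 35, 36, 39, 41, 52, 55, 57, 59, 70, 73.
n = 15.
Position = ⌈20/100 · 15⌉ = ⌈3⌉ = 3.
The value at rank 3 is 19.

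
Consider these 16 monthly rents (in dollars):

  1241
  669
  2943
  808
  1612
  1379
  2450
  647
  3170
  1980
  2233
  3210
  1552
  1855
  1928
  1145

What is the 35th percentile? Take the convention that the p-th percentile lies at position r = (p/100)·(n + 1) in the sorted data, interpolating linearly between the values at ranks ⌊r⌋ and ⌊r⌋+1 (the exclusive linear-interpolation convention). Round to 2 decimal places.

1372.10

Sorted: 647, 669, 808, 1145, 1241, 1379, 1552, 1612, 1855, 1928, 1980, 2233, 2450, 2943, 3170, 3210.
n = 16.
r = (35/100)·(16 + 1) = 5.95.
Rank 5 is 1241 and rank 6 is 1379.
Interpolate: 1241 + 0.95·(1379 − 1241) = 1241 + 0.95·138 = 1372.1.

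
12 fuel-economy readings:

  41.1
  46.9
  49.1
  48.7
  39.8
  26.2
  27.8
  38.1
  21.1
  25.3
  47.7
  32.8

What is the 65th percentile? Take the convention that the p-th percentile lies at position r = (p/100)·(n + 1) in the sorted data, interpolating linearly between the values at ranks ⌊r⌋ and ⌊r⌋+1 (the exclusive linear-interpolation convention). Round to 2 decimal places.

43.71

Sorted: 21.1, 25.3, 26.2, 27.8, 32.8, 38.1, 39.8, 41.1, 46.9, 47.7, 48.7, 49.1.
n = 12.
r = (65/100)·(12 + 1) = 8.45.
Rank 8 is 41.1 and rank 9 is 46.9.
Interpolate: 41.1 + 0.45·(46.9 − 41.1) = 41.1 + 0.45·5.8 = 43.71.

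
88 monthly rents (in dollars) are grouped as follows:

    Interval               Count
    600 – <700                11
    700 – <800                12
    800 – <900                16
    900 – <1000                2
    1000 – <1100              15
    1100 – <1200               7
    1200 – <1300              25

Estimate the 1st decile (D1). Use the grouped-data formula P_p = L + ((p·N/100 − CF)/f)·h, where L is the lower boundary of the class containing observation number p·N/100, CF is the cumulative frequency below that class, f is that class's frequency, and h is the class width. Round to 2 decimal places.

680.00

N = 88; target position k = 10/100 · 88 = 8.8.
Cumulative frequencies: 11, 23, 39, 41, 56, 63, 88.
Observation 8.8 falls in the class 600 – <700.
L = 600, CF = 0, f = 11, h = 100.
P10 = 600 + ((8.8 − 0)/11)·100 = 600 + 80 = 680.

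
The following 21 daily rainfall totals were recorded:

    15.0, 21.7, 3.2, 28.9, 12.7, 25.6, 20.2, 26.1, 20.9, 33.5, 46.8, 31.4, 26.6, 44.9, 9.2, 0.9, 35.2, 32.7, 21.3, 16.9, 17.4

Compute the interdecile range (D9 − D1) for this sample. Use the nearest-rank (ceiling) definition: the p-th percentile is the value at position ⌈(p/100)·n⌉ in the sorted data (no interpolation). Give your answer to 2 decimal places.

26.00

Sorted: 0.9, 3.2, 9.2, 12.7, 15.0, 16.9, 17.4, 20.2, 20.9, 21.3, 21.7, 25.6, 26.1, 26.6, 28.9, 31.4, 32.7, 33.5, 35.2, 44.9, 46.8.
n = 21.
P10: rank ⌈10/100·21⌉ = 3 → 9.2.
P90: rank ⌈90/100·21⌉ = 19 → 35.2.
Difference: 35.2 − 9.2 = 26.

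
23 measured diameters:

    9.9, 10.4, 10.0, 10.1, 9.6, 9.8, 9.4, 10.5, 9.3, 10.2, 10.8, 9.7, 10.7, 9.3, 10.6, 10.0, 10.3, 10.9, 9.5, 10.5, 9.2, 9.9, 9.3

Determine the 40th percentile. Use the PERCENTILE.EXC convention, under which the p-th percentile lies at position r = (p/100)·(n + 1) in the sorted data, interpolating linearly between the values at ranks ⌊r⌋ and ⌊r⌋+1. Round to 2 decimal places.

9.86

Sorted: 9.2, 9.3, 9.3, 9.3, 9.4, 9.5, 9.6, 9.7, 9.8, 9.9, 9.9, 10.0, 10.0, 10.1, 10.2, 10.3, 10.4, 10.5, 10.5, 10.6, 10.7, 10.8, 10.9.
n = 23.
r = (40/100)·(23 + 1) = 9.6.
Rank 9 is 9.8 and rank 10 is 9.9.
Interpolate: 9.8 + 0.6·(9.9 − 9.8) = 9.8 + 0.6·0.1 = 9.86.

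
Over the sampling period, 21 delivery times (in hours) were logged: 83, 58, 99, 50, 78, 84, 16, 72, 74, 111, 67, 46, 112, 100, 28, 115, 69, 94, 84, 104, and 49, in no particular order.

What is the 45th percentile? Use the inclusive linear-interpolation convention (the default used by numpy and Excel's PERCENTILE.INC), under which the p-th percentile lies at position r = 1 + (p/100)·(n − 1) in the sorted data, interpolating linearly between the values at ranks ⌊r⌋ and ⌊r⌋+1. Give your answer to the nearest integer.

Sorted: 16, 28, 46, 49, 50, 58, 67, 69, 72, 74, 78, 83, 84, 84, 94, 99, 100, 104, 111, 112, 115.
n = 21.
r = 1 + (45/100)·(21 − 1) = 1 + 9 = 10.
r is an integer, so P45 is the value at rank 10: 74.

74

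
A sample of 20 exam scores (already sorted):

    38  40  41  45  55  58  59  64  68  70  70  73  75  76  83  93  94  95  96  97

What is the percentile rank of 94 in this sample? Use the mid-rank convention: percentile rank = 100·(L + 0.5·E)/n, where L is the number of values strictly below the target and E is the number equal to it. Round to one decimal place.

82.5

Count below 94: L = 16; count equal: E = 1; n = 20.
Percentile rank = 100·(16 + 0.5·1)/20 = 100·16.5/20 = 82.5.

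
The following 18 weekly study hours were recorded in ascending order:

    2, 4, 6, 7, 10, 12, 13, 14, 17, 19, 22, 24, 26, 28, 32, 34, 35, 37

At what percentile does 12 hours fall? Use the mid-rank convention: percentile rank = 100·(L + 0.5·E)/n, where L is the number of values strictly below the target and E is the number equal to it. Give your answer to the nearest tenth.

30.6

Count below 12: L = 5; count equal: E = 1; n = 18.
Percentile rank = 100·(5 + 0.5·1)/18 = 100·5.5/18 = 30.56.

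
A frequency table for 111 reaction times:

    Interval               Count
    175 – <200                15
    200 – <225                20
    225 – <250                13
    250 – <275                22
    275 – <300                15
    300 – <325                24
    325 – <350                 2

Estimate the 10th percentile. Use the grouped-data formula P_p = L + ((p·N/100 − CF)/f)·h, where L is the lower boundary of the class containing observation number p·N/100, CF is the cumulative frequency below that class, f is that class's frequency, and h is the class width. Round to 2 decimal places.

N = 111; target position k = 10/100 · 111 = 11.1.
Cumulative frequencies: 15, 35, 48, 70, 85, 109, 111.
Observation 11.1 falls in the class 175 – <200.
L = 175, CF = 0, f = 15, h = 25.
P10 = 175 + ((11.1 − 0)/15)·25 = 175 + 18.5 = 193.5.

193.50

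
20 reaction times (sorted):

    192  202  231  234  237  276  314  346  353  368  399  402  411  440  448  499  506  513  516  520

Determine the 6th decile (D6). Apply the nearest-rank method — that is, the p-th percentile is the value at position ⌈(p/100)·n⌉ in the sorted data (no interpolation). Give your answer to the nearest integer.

402

n = 20.
Position = ⌈60/100 · 20⌉ = ⌈12⌉ = 12.
The value at rank 12 is 402.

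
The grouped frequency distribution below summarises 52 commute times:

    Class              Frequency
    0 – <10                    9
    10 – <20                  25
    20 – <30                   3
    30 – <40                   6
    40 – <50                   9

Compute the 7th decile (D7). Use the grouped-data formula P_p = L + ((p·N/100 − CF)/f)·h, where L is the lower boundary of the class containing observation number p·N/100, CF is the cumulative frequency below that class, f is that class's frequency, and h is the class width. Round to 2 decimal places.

28.00

N = 52; target position k = 70/100 · 52 = 36.4.
Cumulative frequencies: 9, 34, 37, 43, 52.
Observation 36.4 falls in the class 20 – <30.
L = 20, CF = 34, f = 3, h = 10.
P70 = 20 + ((36.4 − 34)/3)·10 = 20 + 8 = 28.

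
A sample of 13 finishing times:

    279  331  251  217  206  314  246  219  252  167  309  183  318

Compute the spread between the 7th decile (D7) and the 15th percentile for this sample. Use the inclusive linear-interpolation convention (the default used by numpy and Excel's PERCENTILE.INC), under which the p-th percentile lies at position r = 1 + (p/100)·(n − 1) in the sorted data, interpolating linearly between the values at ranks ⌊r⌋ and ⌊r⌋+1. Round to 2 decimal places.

Sorted: 167, 183, 206, 217, 219, 246, 251, 252, 279, 309, 314, 318, 331.
n = 13.
P15: r = 2.8; ranks 2–3 are 183, 206; interpolating gives 201.4.
P70: r = 9.4; ranks 9–10 are 279, 309; interpolating gives 291.
Difference: 291 − 201.4 = 89.6.

89.60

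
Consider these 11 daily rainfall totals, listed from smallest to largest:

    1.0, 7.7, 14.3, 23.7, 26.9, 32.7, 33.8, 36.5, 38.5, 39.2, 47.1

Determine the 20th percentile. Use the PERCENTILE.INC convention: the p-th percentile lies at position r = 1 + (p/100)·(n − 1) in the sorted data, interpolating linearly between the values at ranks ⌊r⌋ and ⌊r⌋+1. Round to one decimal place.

n = 11.
r = 1 + (20/100)·(11 − 1) = 1 + 2 = 3.
r is an integer, so P20 is the value at rank 3: 14.3.

14.3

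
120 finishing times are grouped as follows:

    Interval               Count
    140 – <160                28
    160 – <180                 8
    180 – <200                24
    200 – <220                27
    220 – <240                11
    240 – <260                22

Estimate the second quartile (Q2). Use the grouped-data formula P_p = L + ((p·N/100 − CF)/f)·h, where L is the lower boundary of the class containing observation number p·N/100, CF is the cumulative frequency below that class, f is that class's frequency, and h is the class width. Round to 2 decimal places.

200.00

N = 120; target position k = 50/100 · 120 = 60.
Cumulative frequencies: 28, 36, 60, 87, 98, 120.
Observation 60 falls in the class 180 – <200.
L = 180, CF = 36, f = 24, h = 20.
P50 = 180 + ((60 − 36)/24)·20 = 180 + 20 = 200.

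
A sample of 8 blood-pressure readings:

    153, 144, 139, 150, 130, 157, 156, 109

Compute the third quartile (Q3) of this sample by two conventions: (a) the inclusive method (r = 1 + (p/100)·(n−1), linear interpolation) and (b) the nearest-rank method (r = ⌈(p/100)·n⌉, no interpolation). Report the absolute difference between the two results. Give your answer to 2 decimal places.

0.75

Sorted: 109, 130, 139, 144, 150, 153, 156, 157.
n = 8.
(a) r = 6.25; between ranks 6 (153) and 7 (156): 153.75.
(b) the nearest-rank method: rank 6 → 153.
|153.75 − 153| = 0.75.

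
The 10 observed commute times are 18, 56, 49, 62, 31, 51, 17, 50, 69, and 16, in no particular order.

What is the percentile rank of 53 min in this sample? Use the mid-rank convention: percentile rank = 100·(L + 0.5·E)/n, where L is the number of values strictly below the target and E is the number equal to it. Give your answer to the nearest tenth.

Sorted: 16, 17, 18, 31, 49, 50, 51, 56, 62, 69.
Count below 53: L = 7; count equal: E = 0; n = 10.
Percentile rank = 100·(7 + 0.5·0)/10 = 100·7/10 = 70.

70.0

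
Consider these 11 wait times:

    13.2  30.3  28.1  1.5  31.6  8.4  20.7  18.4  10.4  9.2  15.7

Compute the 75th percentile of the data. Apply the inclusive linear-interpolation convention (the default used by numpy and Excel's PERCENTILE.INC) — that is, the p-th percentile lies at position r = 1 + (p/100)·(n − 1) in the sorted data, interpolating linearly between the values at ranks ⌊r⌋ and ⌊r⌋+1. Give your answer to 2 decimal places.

24.40

Sorted: 1.5, 8.4, 9.2, 10.4, 13.2, 15.7, 18.4, 20.7, 28.1, 30.3, 31.6.
n = 11.
r = 1 + (75/100)·(11 − 1) = 1 + 7.5 = 8.5.
Rank 8 is 20.7 and rank 9 is 28.1.
Interpolate: 20.7 + 0.5·(28.1 − 20.7) = 20.7 + 0.5·7.4 = 24.4.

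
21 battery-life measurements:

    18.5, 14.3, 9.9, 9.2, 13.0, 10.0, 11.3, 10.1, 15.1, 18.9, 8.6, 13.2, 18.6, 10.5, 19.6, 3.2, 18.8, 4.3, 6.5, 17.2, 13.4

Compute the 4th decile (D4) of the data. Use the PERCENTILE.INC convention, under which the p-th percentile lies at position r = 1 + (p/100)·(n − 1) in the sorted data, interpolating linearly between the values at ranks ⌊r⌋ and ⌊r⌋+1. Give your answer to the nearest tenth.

Sorted: 3.2, 4.3, 6.5, 8.6, 9.2, 9.9, 10.0, 10.1, 10.5, 11.3, 13.0, 13.2, 13.4, 14.3, 15.1, 17.2, 18.5, 18.6, 18.8, 18.9, 19.6.
n = 21.
r = 1 + (40/100)·(21 − 1) = 1 + 8 = 9.
r is an integer, so P40 is the value at rank 9: 10.5.

10.5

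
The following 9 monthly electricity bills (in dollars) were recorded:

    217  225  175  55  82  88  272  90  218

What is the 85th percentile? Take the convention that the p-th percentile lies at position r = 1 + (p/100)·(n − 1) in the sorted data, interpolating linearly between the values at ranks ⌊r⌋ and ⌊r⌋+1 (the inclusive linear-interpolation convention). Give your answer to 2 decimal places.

223.60

Sorted: 55, 82, 88, 90, 175, 217, 218, 225, 272.
n = 9.
r = 1 + (85/100)·(9 − 1) = 1 + 6.8 = 7.8.
Rank 7 is 218 and rank 8 is 225.
Interpolate: 218 + 0.8·(225 − 218) = 218 + 0.8·7 = 223.6.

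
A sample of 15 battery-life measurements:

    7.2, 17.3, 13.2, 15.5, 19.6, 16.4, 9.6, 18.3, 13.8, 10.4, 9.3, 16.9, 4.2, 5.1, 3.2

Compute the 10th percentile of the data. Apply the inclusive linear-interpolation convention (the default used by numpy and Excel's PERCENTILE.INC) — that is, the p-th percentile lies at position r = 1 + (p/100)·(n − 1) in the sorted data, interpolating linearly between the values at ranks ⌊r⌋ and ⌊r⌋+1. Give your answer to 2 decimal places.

Sorted: 3.2, 4.2, 5.1, 7.2, 9.3, 9.6, 10.4, 13.2, 13.8, 15.5, 16.4, 16.9, 17.3, 18.3, 19.6.
n = 15.
r = 1 + (10/100)·(15 − 1) = 1 + 1.4 = 2.4.
Rank 2 is 4.2 and rank 3 is 5.1.
Interpolate: 4.2 + 0.4·(5.1 − 4.2) = 4.2 + 0.4·0.9 = 4.56.

4.56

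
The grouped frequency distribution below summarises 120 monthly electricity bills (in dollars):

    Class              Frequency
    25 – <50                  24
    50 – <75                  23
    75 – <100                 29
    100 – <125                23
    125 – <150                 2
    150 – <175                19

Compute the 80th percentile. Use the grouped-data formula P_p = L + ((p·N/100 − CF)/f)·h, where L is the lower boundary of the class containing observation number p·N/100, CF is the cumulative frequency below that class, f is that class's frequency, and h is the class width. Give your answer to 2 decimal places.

N = 120; target position k = 80/100 · 120 = 96.
Cumulative frequencies: 24, 47, 76, 99, 101, 120.
Observation 96 falls in the class 100 – <125.
L = 100, CF = 76, f = 23, h = 25.
P80 = 100 + ((96 − 76)/23)·25 = 100 + 21.7391 = 121.739.

121.74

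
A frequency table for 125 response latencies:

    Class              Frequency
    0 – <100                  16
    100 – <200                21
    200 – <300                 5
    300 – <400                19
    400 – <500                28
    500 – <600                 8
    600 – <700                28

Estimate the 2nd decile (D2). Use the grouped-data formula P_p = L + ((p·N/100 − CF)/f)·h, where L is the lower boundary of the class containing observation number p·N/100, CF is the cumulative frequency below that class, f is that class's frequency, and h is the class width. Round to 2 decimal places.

N = 125; target position k = 20/100 · 125 = 25.
Cumulative frequencies: 16, 37, 42, 61, 89, 97, 125.
Observation 25 falls in the class 100 – <200.
L = 100, CF = 16, f = 21, h = 100.
P20 = 100 + ((25 − 16)/21)·100 = 100 + 42.8571 = 142.857.

142.86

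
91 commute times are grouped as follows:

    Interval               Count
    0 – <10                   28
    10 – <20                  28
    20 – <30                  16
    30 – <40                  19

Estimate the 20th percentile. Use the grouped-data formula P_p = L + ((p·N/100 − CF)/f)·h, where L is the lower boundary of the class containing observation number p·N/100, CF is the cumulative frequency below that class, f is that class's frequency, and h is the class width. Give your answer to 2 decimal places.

6.50

N = 91; target position k = 20/100 · 91 = 18.2.
Cumulative frequencies: 28, 56, 72, 91.
Observation 18.2 falls in the class 0 – <10.
L = 0, CF = 0, f = 28, h = 10.
P20 = 0 + ((18.2 − 0)/28)·10 = 0 + 6.5 = 6.5.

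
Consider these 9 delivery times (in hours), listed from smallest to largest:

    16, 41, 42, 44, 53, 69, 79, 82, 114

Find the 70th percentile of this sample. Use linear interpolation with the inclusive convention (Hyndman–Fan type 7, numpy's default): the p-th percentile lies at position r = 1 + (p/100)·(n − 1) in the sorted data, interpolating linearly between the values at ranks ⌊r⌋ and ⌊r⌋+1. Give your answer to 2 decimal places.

75.00

n = 9.
r = 1 + (70/100)·(9 − 1) = 1 + 5.6 = 6.6.
Rank 6 is 69 and rank 7 is 79.
Interpolate: 69 + 0.6·(79 − 69) = 69 + 0.6·10 = 75.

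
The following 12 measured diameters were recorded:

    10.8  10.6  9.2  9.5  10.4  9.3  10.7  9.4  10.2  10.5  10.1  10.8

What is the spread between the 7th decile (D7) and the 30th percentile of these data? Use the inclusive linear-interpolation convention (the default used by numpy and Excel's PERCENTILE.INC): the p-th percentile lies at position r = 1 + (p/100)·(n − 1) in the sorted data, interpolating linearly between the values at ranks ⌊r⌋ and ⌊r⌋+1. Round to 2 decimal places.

Sorted: 9.2, 9.3, 9.4, 9.5, 10.1, 10.2, 10.4, 10.5, 10.6, 10.7, 10.8, 10.8.
n = 12.
P30: r = 4.3; ranks 4–5 are 9.5, 10.1; interpolating gives 9.68.
P70: r = 8.7; ranks 8–9 are 10.5, 10.6; interpolating gives 10.57.
Difference: 10.57 − 9.68 = 0.89.

0.89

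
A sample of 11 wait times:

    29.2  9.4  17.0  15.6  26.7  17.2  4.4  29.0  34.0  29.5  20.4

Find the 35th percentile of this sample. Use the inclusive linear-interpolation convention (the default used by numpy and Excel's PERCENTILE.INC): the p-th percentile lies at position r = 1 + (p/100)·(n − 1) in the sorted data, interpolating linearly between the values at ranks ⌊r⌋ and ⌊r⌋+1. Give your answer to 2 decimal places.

Sorted: 4.4, 9.4, 15.6, 17.0, 17.2, 20.4, 26.7, 29.0, 29.2, 29.5, 34.0.
n = 11.
r = 1 + (35/100)·(11 − 1) = 1 + 3.5 = 4.5.
Rank 4 is 17.0 and rank 5 is 17.2.
Interpolate: 17.0 + 0.5·(17.2 − 17.0) = 17.0 + 0.5·0.2 = 17.1.

17.10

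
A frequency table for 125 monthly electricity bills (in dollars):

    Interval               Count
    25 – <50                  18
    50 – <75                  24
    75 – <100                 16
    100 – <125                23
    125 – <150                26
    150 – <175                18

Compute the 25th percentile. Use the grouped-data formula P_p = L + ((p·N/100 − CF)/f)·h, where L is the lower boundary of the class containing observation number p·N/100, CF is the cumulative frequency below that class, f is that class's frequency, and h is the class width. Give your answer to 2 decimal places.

63.80

N = 125; target position k = 25/100 · 125 = 31.25.
Cumulative frequencies: 18, 42, 58, 81, 107, 125.
Observation 31.25 falls in the class 50 – <75.
L = 50, CF = 18, f = 24, h = 25.
P25 = 50 + ((31.25 − 18)/24)·25 = 50 + 13.8021 = 63.8021.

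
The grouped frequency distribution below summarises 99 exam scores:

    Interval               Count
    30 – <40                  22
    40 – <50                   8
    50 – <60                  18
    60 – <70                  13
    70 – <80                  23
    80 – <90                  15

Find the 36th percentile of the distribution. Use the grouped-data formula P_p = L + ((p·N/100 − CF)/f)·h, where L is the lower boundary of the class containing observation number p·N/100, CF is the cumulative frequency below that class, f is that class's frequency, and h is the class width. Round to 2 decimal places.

N = 99; target position k = 36/100 · 99 = 35.64.
Cumulative frequencies: 22, 30, 48, 61, 84, 99.
Observation 35.64 falls in the class 50 – <60.
L = 50, CF = 30, f = 18, h = 10.
P36 = 50 + ((35.64 − 30)/18)·10 = 50 + 3.13333 = 53.1333.

53.13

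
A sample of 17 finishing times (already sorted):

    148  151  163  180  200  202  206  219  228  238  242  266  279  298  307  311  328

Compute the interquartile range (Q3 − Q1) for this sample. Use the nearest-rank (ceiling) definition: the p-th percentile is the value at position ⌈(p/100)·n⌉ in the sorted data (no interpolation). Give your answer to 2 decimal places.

79.00

n = 17.
P25: rank ⌈25/100·17⌉ = 5 → 200.
P75: rank ⌈75/100·17⌉ = 13 → 279.
Difference: 279 − 200 = 79.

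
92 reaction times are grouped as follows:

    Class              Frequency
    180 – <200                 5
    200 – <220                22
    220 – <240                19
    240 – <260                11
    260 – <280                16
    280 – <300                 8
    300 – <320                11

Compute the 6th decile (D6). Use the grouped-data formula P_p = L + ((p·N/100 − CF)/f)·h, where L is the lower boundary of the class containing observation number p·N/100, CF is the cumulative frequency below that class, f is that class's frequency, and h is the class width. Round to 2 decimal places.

256.73

N = 92; target position k = 60/100 · 92 = 55.2.
Cumulative frequencies: 5, 27, 46, 57, 73, 81, 92.
Observation 55.2 falls in the class 240 – <260.
L = 240, CF = 46, f = 11, h = 20.
P60 = 240 + ((55.2 − 46)/11)·20 = 240 + 16.7273 = 256.727.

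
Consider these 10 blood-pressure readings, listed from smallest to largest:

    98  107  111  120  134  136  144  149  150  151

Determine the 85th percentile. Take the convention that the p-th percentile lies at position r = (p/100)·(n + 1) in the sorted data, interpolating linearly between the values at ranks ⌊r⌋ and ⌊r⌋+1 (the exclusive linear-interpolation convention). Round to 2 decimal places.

n = 10.
r = (85/100)·(10 + 1) = 9.35.
Rank 9 is 150 and rank 10 is 151.
Interpolate: 150 + 0.35·(151 − 150) = 150 + 0.35·1 = 150.35.

150.35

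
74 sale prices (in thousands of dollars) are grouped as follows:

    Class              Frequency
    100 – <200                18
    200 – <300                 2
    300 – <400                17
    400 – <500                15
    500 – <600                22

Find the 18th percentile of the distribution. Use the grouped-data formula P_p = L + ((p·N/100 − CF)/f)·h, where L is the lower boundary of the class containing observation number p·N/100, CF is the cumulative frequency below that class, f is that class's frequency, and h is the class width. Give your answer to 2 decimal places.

N = 74; target position k = 18/100 · 74 = 13.32.
Cumulative frequencies: 18, 20, 37, 52, 74.
Observation 13.32 falls in the class 100 – <200.
L = 100, CF = 0, f = 18, h = 100.
P18 = 100 + ((13.32 − 0)/18)·100 = 100 + 74 = 174.

174.00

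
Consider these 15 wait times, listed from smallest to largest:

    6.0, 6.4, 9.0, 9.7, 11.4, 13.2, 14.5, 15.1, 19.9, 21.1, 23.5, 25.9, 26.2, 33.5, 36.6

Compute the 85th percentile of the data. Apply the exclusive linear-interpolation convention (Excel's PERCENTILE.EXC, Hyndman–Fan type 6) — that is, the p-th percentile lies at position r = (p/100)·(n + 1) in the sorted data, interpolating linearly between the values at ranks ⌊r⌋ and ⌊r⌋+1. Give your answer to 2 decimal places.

n = 15.
r = (85/100)·(15 + 1) = 13.6.
Rank 13 is 26.2 and rank 14 is 33.5.
Interpolate: 26.2 + 0.6·(33.5 − 26.2) = 26.2 + 0.6·7.3 = 30.58.

30.58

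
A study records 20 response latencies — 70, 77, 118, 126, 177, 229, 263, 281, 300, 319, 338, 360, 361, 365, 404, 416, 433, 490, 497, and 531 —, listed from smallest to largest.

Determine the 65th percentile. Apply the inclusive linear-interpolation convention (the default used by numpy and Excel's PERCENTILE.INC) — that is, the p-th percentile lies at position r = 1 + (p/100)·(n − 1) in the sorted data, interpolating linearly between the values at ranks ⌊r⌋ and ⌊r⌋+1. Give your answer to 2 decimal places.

362.40

n = 20.
r = 1 + (65/100)·(20 − 1) = 1 + 12.35 = 13.35.
Rank 13 is 361 and rank 14 is 365.
Interpolate: 361 + 0.35·(365 − 361) = 361 + 0.35·4 = 362.4.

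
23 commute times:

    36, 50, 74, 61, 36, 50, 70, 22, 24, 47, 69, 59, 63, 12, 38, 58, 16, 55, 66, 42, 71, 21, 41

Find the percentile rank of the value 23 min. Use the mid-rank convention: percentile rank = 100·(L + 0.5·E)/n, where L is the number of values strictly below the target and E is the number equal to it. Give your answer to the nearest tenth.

Sorted: 12, 16, 21, 22, 24, 36, 36, 38, 41, 42, 47, 50, 50, 55, 58, 59, 61, 63, 66, 69, 70, 71, 74.
Count below 23: L = 4; count equal: E = 0; n = 23.
Percentile rank = 100·(4 + 0.5·0)/23 = 100·4/23 = 17.39.

17.4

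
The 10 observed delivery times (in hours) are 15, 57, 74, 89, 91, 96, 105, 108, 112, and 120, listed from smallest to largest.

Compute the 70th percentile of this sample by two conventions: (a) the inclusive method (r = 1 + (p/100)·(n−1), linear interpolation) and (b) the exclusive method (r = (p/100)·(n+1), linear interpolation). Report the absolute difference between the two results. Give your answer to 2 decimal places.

n = 10.
(a) r = 7.3; between ranks 7 (105) and 8 (108): 105.9.
(b) r = 7.7; between ranks 7 (105) and 8 (108): 107.1.
|105.9 − 107.1| = 1.2.

1.20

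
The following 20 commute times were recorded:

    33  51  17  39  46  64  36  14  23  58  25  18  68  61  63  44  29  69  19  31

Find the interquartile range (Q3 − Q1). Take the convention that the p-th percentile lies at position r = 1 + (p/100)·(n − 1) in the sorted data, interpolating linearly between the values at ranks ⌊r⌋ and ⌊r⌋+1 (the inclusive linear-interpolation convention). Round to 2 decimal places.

Sorted: 14, 17, 18, 19, 23, 25, 29, 31, 33, 36, 39, 44, 46, 51, 58, 61, 63, 64, 68, 69.
n = 20.
P25: r = 5.75; ranks 5–6 are 23, 25; interpolating gives 24.5.
P75: r = 15.25; ranks 15–16 are 58, 61; interpolating gives 58.75.
Difference: 58.75 − 24.5 = 34.25.

34.25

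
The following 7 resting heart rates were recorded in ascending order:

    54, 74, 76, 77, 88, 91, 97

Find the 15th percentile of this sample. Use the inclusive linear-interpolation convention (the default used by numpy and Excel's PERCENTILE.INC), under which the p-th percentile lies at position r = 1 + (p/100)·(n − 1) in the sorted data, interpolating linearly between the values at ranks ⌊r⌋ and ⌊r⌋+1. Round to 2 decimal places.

n = 7.
r = 1 + (15/100)·(7 − 1) = 1 + 0.9 = 1.9.
Rank 1 is 54 and rank 2 is 74.
Interpolate: 54 + 0.9·(74 − 54) = 54 + 0.9·20 = 72.

72.00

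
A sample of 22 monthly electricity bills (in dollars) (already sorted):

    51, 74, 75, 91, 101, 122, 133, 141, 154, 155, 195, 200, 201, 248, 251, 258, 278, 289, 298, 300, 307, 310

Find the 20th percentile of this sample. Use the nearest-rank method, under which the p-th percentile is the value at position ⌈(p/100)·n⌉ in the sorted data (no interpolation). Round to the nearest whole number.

101

n = 22.
Position = ⌈20/100 · 22⌉ = ⌈4.4⌉ = 5.
The value at rank 5 is 101.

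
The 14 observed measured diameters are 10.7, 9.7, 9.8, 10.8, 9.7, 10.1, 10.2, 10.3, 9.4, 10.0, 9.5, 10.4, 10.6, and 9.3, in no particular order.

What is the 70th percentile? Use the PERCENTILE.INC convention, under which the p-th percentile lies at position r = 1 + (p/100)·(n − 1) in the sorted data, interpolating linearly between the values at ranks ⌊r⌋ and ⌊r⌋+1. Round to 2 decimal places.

Sorted: 9.3, 9.4, 9.5, 9.7, 9.7, 9.8, 10.0, 10.1, 10.2, 10.3, 10.4, 10.6, 10.7, 10.8.
n = 14.
r = 1 + (70/100)·(14 − 1) = 1 + 9.1 = 10.1.
Rank 10 is 10.3 and rank 11 is 10.4.
Interpolate: 10.3 + 0.1·(10.4 − 10.3) = 10.3 + 0.1·0.1 = 10.31.

10.31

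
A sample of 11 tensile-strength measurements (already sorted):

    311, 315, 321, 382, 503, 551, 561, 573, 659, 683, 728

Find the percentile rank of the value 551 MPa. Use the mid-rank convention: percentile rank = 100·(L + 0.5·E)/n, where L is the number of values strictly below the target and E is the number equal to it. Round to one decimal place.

50.0

Count below 551: L = 5; count equal: E = 1; n = 11.
Percentile rank = 100·(5 + 0.5·1)/11 = 100·5.5/11 = 50.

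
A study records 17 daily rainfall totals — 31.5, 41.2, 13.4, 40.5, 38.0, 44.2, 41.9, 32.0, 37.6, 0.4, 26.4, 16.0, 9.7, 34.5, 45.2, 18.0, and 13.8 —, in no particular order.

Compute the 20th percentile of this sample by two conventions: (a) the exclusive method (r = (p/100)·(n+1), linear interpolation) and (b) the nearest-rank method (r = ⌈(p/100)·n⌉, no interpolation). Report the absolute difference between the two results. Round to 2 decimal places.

Sorted: 0.4, 9.7, 13.4, 13.8, 16.0, 18.0, 26.4, 31.5, 32.0, 34.5, 37.6, 38.0, 40.5, 41.2, 41.9, 44.2, 45.2.
n = 17.
(a) r = 3.6; between ranks 3 (13.4) and 4 (13.8): 13.64.
(b) the nearest-rank method: rank 4 → 13.8.
|13.64 − 13.8| = 0.16.

0.16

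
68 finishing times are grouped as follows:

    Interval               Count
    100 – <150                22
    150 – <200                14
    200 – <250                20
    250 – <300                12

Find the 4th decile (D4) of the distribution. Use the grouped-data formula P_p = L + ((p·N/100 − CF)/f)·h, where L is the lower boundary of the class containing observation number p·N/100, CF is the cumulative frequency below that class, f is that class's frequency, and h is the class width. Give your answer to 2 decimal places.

168.57

N = 68; target position k = 40/100 · 68 = 27.2.
Cumulative frequencies: 22, 36, 56, 68.
Observation 27.2 falls in the class 150 – <200.
L = 150, CF = 22, f = 14, h = 50.
P40 = 150 + ((27.2 − 22)/14)·50 = 150 + 18.5714 = 168.571.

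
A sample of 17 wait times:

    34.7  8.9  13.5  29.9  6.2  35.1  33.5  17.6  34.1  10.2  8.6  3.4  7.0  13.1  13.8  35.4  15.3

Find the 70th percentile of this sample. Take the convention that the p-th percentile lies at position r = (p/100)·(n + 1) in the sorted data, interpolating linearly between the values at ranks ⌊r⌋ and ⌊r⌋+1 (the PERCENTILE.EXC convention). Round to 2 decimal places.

Sorted: 3.4, 6.2, 7.0, 8.6, 8.9, 10.2, 13.1, 13.5, 13.8, 15.3, 17.6, 29.9, 33.5, 34.1, 34.7, 35.1, 35.4.
n = 17.
r = (70/100)·(17 + 1) = 12.6.
Rank 12 is 29.9 and rank 13 is 33.5.
Interpolate: 29.9 + 0.6·(33.5 − 29.9) = 29.9 + 0.6·3.6 = 32.06.

32.06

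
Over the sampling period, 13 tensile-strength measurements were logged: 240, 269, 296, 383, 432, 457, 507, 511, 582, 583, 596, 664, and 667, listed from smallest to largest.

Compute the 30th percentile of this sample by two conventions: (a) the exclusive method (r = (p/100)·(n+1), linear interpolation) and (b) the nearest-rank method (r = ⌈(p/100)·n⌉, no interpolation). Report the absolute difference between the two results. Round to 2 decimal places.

n = 13.
(a) r = 4.2; between ranks 4 (383) and 5 (432): 392.8.
(b) the nearest-rank method: rank 4 → 383.
|392.8 − 383| = 9.8.

9.80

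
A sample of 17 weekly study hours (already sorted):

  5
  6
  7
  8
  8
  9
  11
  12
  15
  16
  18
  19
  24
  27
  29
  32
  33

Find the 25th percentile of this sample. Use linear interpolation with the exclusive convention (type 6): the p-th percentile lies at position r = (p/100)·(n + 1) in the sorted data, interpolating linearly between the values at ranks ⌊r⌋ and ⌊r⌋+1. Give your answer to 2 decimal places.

n = 17.
r = (25/100)·(17 + 1) = 4.5.
Rank 4 is 8 and rank 5 is 8.
Interpolate: 8 + 0.5·(8 − 8) = 8 + 0.5·0 = 8.

8.00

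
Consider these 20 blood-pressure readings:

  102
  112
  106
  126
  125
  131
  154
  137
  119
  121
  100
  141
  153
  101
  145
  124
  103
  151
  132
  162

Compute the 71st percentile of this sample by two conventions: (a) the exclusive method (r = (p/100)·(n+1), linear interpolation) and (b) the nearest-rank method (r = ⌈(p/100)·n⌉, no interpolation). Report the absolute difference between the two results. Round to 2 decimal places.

Sorted: 100, 101, 102, 103, 106, 112, 119, 121, 124, 125, 126, 131, 132, 137, 141, 145, 151, 153, 154, 162.
n = 20.
(a) r = 14.91; between ranks 14 (137) and 15 (141): 140.64.
(b) the nearest-rank method: rank 15 → 141.
|140.64 − 141| = 0.36.

0.36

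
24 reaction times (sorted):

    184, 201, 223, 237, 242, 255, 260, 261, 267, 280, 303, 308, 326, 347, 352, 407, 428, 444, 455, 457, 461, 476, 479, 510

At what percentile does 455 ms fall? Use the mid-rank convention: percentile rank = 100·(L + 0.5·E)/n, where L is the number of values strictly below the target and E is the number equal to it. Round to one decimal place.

Count below 455: L = 18; count equal: E = 1; n = 24.
Percentile rank = 100·(18 + 0.5·1)/24 = 100·18.5/24 = 77.08.

77.1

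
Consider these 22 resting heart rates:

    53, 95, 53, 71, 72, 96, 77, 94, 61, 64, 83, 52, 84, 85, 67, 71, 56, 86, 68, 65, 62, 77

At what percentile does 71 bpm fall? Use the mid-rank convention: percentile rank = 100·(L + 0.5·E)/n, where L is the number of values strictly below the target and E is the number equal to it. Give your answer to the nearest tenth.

Sorted: 52, 53, 53, 56, 61, 62, 64, 65, 67, 68, 71, 71, 72, 77, 77, 83, 84, 85, 86, 94, 95, 96.
Count below 71: L = 10; count equal: E = 2; n = 22.
Percentile rank = 100·(10 + 0.5·2)/22 = 100·11/22 = 50.

50.0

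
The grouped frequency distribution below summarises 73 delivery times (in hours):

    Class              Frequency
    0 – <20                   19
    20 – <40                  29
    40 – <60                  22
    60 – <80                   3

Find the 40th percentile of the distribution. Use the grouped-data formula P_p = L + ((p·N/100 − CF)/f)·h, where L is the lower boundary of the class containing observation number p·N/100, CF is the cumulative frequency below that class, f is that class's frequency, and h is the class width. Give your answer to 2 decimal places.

N = 73; target position k = 40/100 · 73 = 29.2.
Cumulative frequencies: 19, 48, 70, 73.
Observation 29.2 falls in the class 20 – <40.
L = 20, CF = 19, f = 29, h = 20.
P40 = 20 + ((29.2 − 19)/29)·20 = 20 + 7.03448 = 27.0345.

27.03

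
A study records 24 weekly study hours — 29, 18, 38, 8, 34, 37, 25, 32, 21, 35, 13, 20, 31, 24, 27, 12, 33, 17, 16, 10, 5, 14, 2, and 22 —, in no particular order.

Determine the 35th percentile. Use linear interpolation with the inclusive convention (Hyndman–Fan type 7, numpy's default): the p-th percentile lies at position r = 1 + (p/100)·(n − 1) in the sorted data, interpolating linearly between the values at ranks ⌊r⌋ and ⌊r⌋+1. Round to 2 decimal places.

Sorted: 2, 5, 8, 10, 12, 13, 14, 16, 17, 18, 20, 21, 22, 24, 25, 27, 29, 31, 32, 33, 34, 35, 37, 38.
n = 24.
r = 1 + (35/100)·(24 − 1) = 1 + 8.05 = 9.05.
Rank 9 is 17 and rank 10 is 18.
Interpolate: 17 + 0.05·(18 − 17) = 17 + 0.05·1 = 17.05.

17.05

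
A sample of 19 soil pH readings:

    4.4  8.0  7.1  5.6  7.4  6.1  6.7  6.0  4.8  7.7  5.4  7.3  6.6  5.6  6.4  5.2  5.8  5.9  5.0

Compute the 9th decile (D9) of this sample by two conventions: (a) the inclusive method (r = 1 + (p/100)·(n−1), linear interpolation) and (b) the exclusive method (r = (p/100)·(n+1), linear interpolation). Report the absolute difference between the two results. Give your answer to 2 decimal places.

Sorted: 4.4, 4.8, 5.0, 5.2, 5.4, 5.6, 5.6, 5.8, 5.9, 6.0, 6.1, 6.4, 6.6, 6.7, 7.1, 7.3, 7.4, 7.7, 8.0.
n = 19.
(a) r = 17.2; between ranks 17 (7.4) and 18 (7.7): 7.46.
(b) r = 18 → value at rank 18 = 7.7.
|7.46 − 7.7| = 0.24.

0.24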